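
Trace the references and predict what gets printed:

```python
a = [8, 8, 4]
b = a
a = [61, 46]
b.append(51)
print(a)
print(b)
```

Key concept: rebinding vs mutation: a is rebound to a new list, b still points at the original.
Step by step:
`a = [8, 8, 4]` → a = [8, 8, 4]
`b = a` → b = [8, 8, 4] (same object as a)
`a = [61, 46]` → a = [61, 46]
`b.append(51)` → b = [8, 8, 4, 51]
`print(a)` → prints [61, 46]
`print(b)` → prints [8, 8, 4, 51]

Answer:
[61, 46]
[8, 8, 4, 51]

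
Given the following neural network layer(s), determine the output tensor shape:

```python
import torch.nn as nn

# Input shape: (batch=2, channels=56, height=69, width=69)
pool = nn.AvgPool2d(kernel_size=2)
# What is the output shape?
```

Input: (2, 56, 69, 69) -> Output: (2, 56, 34, 34)

Answer: (2, 56, 34, 34)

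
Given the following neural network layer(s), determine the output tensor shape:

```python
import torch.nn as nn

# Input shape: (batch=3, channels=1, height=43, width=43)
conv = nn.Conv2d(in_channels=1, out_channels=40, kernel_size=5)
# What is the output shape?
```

Input: (3, 1, 43, 43) -> Output: (3, 40, 39, 39)

Answer: (3, 40, 39, 39)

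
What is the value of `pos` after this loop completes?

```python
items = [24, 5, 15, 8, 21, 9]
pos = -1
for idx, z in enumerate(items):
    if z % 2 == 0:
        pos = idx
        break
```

First even number index in [24, 5, 15, 8, 21, 9]
`pos` takes the values: -1 → 0

Answer: 0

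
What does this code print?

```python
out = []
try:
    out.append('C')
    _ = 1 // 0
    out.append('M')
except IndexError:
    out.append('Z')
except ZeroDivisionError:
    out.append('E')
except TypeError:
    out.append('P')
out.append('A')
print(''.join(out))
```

Execution trace: 'C' (try body) → 'E' (except ZeroDivisionError) → 'A' (after the try/except). Output: CEA

Answer: CEA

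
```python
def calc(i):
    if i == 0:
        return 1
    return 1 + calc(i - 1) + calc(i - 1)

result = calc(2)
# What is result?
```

calc(i) = 1 + 2·calc(i-1), calc(0)=1. Closed form: (1+1)·2^2 - 1 = 7.

Answer: 7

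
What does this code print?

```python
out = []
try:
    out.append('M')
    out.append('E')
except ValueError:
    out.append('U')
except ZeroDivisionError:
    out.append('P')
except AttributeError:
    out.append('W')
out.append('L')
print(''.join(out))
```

Execution trace: 'M' (try body) → 'E' (try body, no exception) → 'L' (after the try/except). Output: MEL

Answer: MEL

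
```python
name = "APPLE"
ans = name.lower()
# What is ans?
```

Trace:
`name = "APPLE"` → name = 'APPLE'
`ans = name.lower()` → ans = 'apple'
So ans = 'apple'

Answer: 'apple'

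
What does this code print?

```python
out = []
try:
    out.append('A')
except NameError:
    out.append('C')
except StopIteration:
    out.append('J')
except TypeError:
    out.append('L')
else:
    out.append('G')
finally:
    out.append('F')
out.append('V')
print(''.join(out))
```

Execution trace: 'A' (try body, no exception) → 'G' (else) → 'F' (finally) → 'V' (after the try/except). Output: AGFV

Answer: AGFV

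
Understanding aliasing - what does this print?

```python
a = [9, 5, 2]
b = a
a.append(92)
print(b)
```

Key concept: basic list aliasing.
Step by step:
`a = [9, 5, 2]` → a = [9, 5, 2]
`b = a` → b = [9, 5, 2] (same object as a)
`a.append(92)` → a = [9, 5, 2, 92] (same object as b); b = [9, 5, 2, 92] (same object as a)
`print(b)` → prints [9, 5, 2, 92]

Answer: [9, 5, 2, 92]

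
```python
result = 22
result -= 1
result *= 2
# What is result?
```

Trace:
`result = 22` → result = 22
`result -= 1` → result = 21
`result *= 2` → result = 42
So result = 42

Answer: 42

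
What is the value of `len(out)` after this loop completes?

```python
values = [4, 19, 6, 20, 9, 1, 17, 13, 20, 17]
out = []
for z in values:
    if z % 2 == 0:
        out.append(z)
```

Count even numbers in [4, 19, 6, 20, 9, 1, 17, 13, 20, 17]
`out` takes the values: [] → [4] → [4, 6] → [4, 6, 20] → [4, 6, 20, 20]
So `len(out)` = 4

Answer: 4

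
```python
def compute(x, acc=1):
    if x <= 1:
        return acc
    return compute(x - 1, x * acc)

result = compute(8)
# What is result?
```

Accumulator trace (n, acc): (8, 1) -> (7, 8) -> (6, 56) -> (5, 336) -> (4, 1680) -> (3, 6720) -> (2, 20160) -> (1, 40320) -> return 40320

Answer: 40320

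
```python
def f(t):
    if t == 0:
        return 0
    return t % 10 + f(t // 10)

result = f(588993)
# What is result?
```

Sum of digits of 588993: 3 + 9 + 9 + 8 + 8 + 5 = 42

Answer: 42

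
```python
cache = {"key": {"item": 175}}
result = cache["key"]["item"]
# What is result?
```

Trace:
`cache = {"key": {"item": 175}}` → cache = {'key': {'item': 175}}
`result = cache["key"]["item"]` → result = 175
So result = 175

Answer: 175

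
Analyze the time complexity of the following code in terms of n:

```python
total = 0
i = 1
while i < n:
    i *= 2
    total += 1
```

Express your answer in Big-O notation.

Each loop level contributes: log n. Multiplying the contributions gives O(log n).

Answer: O(log n)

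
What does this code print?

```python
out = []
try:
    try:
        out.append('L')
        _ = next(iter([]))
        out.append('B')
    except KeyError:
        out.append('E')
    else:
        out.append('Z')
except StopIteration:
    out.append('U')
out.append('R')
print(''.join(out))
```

Execution trace: 'L' (inner try body) → 'U' (outer except StopIteration) → 'R' (after the try/except). Output: LUR

Answer: LUR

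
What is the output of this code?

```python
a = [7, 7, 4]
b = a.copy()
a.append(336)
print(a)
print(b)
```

Key concept: list.copy() creates independent copy.
Step by step:
`a = [7, 7, 4]` → a = [7, 7, 4]
`b = a.copy()` → b = [7, 7, 4]
`a.append(336)` → a = [7, 7, 4, 336]
`print(a)` → prints [7, 7, 4, 336]
`print(b)` → prints [7, 7, 4]

Answer:
[7, 7, 4, 336]
[7, 7, 4]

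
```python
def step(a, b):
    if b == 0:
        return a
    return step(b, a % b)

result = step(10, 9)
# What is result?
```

step(10, 9) -> step(9, 1) -> step(1, 0) -> 1

Answer: 1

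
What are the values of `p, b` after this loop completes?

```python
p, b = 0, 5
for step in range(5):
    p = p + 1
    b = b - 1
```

p goes 0→5, b goes 5→0
`p, b` takes the values: (0, 5) → (1, 5) → (1, 4) → (2, 4) → (2, 3) → (3, 3) → (3, 2) → (4, 2) → (4, 1) → (5, 1) → (5, 0)

Answer: 5, 0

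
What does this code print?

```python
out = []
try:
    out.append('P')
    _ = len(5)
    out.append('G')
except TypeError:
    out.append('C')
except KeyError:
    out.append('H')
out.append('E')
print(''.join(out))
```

Execution trace: 'P' (try body) → 'C' (except TypeError) → 'E' (after the try/except). Output: PCE

Answer: PCE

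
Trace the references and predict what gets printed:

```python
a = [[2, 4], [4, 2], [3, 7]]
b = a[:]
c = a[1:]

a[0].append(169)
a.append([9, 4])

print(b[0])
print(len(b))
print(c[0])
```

Key concept: slice with nested mutation.
Step by step:
`a = [[2, 4], [4, 2], [3, 7]]` → a = [[2, 4], [4, 2], [3, 7]]
`b = a[:]` → b = [[2, 4], [4, 2], [3, 7]]
`c = a[1:]` → c = [[4, 2], [3, 7]]
`a[0].append(169)` → a = [[2, 4, 169], [4, 2], [3, 7]]; b = [[2, 4, 169], [4, 2], [3, 7]]
`a.append([9, 4])` → a = [[2, 4, 169], [4, 2], [3, 7], [9, 4]]
`print(b[0])` → prints [2, 4, 169]
`print(len(b))` → prints 3
`print(c[0])` → prints [4, 2]

Answer:
[2, 4, 169]
3
[4, 2]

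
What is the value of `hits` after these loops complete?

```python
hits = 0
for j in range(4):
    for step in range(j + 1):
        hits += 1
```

Triangle: 1 + 2 + ... + 4
`hits` takes the values: 0 → 1 → 2 → 3 → 4 → 5 → 6 → 7 → 8 → 9 → 10

Answer: 10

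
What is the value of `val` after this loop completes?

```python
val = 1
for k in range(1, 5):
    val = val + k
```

Start at 1, add 1 through 4
`val` takes the values: 1 → 2 → 4 → 7 → 11

Answer: 11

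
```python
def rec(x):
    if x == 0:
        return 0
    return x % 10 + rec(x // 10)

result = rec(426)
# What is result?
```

Sum of digits of 426: 6 + 2 + 4 = 12

Answer: 12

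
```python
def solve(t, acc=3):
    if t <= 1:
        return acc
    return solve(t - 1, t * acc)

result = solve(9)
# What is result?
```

Accumulator trace (n, acc): (9, 3) -> (8, 27) -> (7, 216) -> (6, 1512) -> (5, 9072) -> (4, 45360) -> (3, 181440) -> (2, 544320) -> (1, 1088640) -> return 1088640

Answer: 1088640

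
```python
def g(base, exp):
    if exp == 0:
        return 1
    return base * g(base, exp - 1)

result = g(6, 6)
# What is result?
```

g(6, 6) = 6 * 6 * 6 * 6 * 6 * 6 = 46656

Answer: 46656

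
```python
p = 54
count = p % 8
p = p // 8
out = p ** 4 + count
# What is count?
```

Trace:
`p = 54` → p = 54
`count = p % 8` → count = 6
`p = p // 8` → p = 6
`out = p ** 4 + count` → out = 1302
So count = 6

Answer: 6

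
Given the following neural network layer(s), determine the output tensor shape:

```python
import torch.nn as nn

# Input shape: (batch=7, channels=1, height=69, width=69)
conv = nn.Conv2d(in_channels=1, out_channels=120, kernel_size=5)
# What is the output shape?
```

Input: (7, 1, 69, 69) -> Output: (7, 120, 65, 65)

Answer: (7, 120, 65, 65)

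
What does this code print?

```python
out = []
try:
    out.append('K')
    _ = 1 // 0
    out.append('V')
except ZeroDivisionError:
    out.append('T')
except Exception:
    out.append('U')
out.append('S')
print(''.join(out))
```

Execution trace: 'K' (try body) → 'T' (except ZeroDivisionError) → 'S' (after the try/except). Output: KTS

Answer: KTS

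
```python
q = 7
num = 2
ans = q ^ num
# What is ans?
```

Trace:
`q = 7` → q = 7
`num = 2` → num = 2
`ans = q ^ num` → ans = 5
So ans = 5

Answer: 5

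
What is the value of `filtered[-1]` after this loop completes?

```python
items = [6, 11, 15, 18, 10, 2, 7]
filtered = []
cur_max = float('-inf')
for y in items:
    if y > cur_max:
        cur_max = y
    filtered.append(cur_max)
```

Running max ends at 18
`filtered` takes the values: [] → [6] → [6, 11] → [6, 11, 15] → [6, 11, 15, 18] → [6, 11, 15, 18, 18] → [6, 11, 15, 18, 18, 18] → [6, 11, 15, 18, 18, 18, 18]
So `filtered[-1]` = 18

Answer: 18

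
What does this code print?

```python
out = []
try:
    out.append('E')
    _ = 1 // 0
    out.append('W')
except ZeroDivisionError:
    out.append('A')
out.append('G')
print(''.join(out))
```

Execution trace: 'E' (try body) → 'A' (except ZeroDivisionError) → 'G' (after the try/except). Output: EAG

Answer: EAG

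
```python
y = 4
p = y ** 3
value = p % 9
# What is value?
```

Trace:
`y = 4` → y = 4
`p = y ** 3` → p = 64
`value = p % 9` → value = 1
So value = 1

Answer: 1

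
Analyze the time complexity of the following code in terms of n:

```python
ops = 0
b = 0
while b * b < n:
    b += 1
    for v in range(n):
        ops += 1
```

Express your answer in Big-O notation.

Each loop level contributes: √n × n. Multiplying the contributions gives O(n√n).

Answer: O(n√n)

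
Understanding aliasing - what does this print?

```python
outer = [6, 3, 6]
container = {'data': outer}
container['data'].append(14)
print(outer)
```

Key concept: dict holds reference to list.
Step by step:
`outer = [6, 3, 6]` → outer = [6, 3, 6]
`container = {'data': outer}` → container = {'data': [6, 3, 6]}
`container['data'].append(14)` → outer = [6, 3, 6, 14]; container = {'data': [6, 3, 6, 14]}
`print(outer)` → prints [6, 3, 6, 14]

Answer: [6, 3, 6, 14]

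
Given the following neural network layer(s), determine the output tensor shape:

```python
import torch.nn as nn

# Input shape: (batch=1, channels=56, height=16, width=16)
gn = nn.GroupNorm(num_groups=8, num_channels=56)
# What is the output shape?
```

Input: (1, 56, 16, 16) -> Output: (1, 56, 16, 16)

Answer: (1, 56, 16, 16)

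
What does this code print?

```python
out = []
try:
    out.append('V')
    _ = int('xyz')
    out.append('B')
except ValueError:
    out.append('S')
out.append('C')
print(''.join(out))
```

Execution trace: 'V' (try body) → 'S' (except ValueError) → 'C' (after the try/except). Output: VSC

Answer: VSC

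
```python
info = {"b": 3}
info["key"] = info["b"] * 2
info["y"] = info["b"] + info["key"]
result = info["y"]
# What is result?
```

Trace:
`info = {"b": 3}` → info = {'b': 3}
`info["key"] = info["b"] * 2` → info = {'b': 3, 'key': 6}
`info["y"] = info["b"] + info["key"]` → info = {'b': 3, 'key': 6, 'y': 9}
`result = info["y"]` → result = 9
So result = 9

Answer: 9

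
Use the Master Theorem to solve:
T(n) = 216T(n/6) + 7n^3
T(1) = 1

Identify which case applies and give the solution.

a=216, b=6, f(n)=7n^3. log_6(216) = 3. Since c=3 = 3, Case 2 applies: T(n) = Θ(n^log_b(a) · log n) = O(n^3 log n).

Answer: O(n^3 log n) - Case 2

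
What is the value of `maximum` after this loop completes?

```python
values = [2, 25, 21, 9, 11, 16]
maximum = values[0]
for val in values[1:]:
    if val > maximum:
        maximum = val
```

Maximum of [2, 25, 21, 9, 11, 16]
`maximum` takes the values: 2 → 25

Answer: 25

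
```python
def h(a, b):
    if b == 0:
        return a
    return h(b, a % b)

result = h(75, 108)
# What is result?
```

h(75, 108) -> h(108, 75) -> h(75, 33) -> h(33, 9) -> h(9, 6) -> h(6, 3) -> h(3, 0) -> 3

Answer: 3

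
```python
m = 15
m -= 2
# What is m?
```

Trace:
`m = 15` → m = 15
`m -= 2` → m = 13
So m = 13

Answer: 13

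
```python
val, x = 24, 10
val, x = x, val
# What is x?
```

Trace:
`val, x = 24, 10` → val = 24; x = 10
`val, x = x, val` → val = 10; x = 24
So x = 24

Answer: 24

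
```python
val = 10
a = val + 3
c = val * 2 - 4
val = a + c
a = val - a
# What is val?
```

Trace:
`val = 10` → val = 10
`a = val + 3` → a = 13
`c = val * 2 - 4` → c = 16
`val = a + c` → val = 29
`a = val - a` → a = 16
So val = 29

Answer: 29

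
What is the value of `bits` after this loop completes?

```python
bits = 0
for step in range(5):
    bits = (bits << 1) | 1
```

Build 5 consecutive 1-bits: 0b11111
`bits` takes the values: 0 → 1 → 3 → 7 → 15 → 31

Answer: 31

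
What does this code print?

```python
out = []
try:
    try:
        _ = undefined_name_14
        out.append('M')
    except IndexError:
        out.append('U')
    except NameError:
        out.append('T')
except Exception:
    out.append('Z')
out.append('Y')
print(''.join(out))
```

Execution trace: 'T' (inner except NameError) → 'Y' (after the try/except). Output: TY

Answer: TY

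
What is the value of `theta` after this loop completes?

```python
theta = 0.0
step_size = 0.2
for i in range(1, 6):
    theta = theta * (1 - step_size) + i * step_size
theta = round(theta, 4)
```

Moving average with lr=0.2
`theta` takes the values: 0.0 → 0.2 → 0.56 → 1.048 → 1.6384 → 2.31072 → 2.3107

Answer: 2.3107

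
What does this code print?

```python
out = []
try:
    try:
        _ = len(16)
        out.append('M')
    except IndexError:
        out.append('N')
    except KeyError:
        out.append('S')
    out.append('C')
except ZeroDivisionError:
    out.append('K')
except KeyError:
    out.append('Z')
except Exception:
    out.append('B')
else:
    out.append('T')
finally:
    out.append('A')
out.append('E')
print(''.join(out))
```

Execution trace: 'B' (except Exception) → 'A' (finally) → 'E' (after the try/except). Output: BAE

Answer: BAE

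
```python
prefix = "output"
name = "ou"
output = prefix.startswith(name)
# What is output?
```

Trace:
`prefix = "output"` → prefix = 'output'
`name = "ou"` → name = 'ou'
`output = prefix.startswith(name)` → output = True
So output = True

Answer: True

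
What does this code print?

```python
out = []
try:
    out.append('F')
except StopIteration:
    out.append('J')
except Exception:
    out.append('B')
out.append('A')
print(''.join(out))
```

Execution trace: 'F' (try body, no exception) → 'A' (after the try/except). Output: FA

Answer: FA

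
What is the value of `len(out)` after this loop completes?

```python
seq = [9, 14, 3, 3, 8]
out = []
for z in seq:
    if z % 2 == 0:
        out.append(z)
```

Count even numbers in [9, 14, 3, 3, 8]
`out` takes the values: [] → [14] → [14, 8]
So `len(out)` = 2

Answer: 2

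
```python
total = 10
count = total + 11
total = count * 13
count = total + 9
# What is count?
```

Trace:
`total = 10` → total = 10
`count = total + 11` → count = 21
`total = count * 13` → total = 273
`count = total + 9` → count = 282
So count = 282

Answer: 282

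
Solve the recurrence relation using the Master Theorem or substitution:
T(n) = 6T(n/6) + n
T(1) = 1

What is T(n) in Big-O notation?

By Master Theorem: a=6, b=6, f(n)=n. Since log_6(6) = 1 and f(n) = Θ(n^1), Case 2 applies. T(n) = O(n log n).

Answer: O(n log n)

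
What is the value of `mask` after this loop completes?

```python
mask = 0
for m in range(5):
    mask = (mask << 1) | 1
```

Build 5 consecutive 1-bits: 0b11111
`mask` takes the values: 0 → 1 → 3 → 7 → 15 → 31

Answer: 31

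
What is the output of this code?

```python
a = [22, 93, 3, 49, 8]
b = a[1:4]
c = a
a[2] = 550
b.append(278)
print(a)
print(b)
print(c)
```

Key concept: slice vs alias.
Step by step:
`a = [22, 93, 3, 49, 8]` → a = [22, 93, 3, 49, 8]
`b = a[1:4]` → b = [93, 3, 49]
`c = a` → c = [22, 93, 3, 49, 8] (same object as a)
`a[2] = 550` → a = [22, 93, 550, 49, 8] (same object as c); c = [22, 93, 550, 49, 8] (same object as a)
`b.append(278)` → b = [93, 3, 49, 278]
`print(a)` → prints [22, 93, 550, 49, 8]
`print(b)` → prints [93, 3, 49, 278]
`print(c)` → prints [22, 93, 550, 49, 8]

Answer:
[22, 93, 550, 49, 8]
[93, 3, 49, 278]
[22, 93, 550, 49, 8]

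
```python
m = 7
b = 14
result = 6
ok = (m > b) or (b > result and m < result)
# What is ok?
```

Trace:
`m = 7` → m = 7
`b = 14` → b = 14
`result = 6` → result = 6
`ok = (m > b) or (b > result and m < result)` → ok = False
So ok = False

Answer: False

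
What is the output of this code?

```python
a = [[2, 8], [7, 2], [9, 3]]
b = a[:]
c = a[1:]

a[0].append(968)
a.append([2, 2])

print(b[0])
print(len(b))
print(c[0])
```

Key concept: slice with nested mutation.
Step by step:
`a = [[2, 8], [7, 2], [9, 3]]` → a = [[2, 8], [7, 2], [9, 3]]
`b = a[:]` → b = [[2, 8], [7, 2], [9, 3]]
`c = a[1:]` → c = [[7, 2], [9, 3]]
`a[0].append(968)` → a = [[2, 8, 968], [7, 2], [9, 3]]; b = [[2, 8, 968], [7, 2], [9, 3]]
`a.append([2, 2])` → a = [[2, 8, 968], [7, 2], [9, 3], [2, 2]]
`print(b[0])` → prints [2, 8, 968]
`print(len(b))` → prints 3
`print(c[0])` → prints [7, 2]

Answer:
[2, 8, 968]
3
[7, 2]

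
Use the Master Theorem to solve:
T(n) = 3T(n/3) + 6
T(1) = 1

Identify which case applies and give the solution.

a=3, b=3, f(n)=6. log_3(3) = 1. Since c=0 < 1, Case 1 applies: T(n) = Θ(n^log_b(a)) = O(n).

Answer: O(n) - Case 1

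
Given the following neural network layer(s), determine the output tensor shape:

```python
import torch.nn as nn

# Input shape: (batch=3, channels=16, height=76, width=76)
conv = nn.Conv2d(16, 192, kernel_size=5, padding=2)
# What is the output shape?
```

Input: (3, 16, 76, 76) -> Output: (3, 192, 76, 76)

Answer: (3, 192, 76, 76)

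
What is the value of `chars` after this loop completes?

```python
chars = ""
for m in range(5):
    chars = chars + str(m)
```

Concatenate digits 0 to 4
`chars` takes the values: "" → "0" → "01" → "012" → "0123" → "01234"

Answer: "01234"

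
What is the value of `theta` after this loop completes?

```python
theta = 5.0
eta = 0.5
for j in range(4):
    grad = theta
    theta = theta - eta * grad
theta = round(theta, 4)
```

Gradient descent: w = 5.0 * (1 - 0.5)^4
`theta` takes the values: 5.0 → 2.5 → 1.25 → 0.625 → 0.3125

Answer: 0.3125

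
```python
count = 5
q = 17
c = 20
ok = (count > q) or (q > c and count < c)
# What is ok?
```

Trace:
`count = 5` → count = 5
`q = 17` → q = 17
`c = 20` → c = 20
`ok = (count > q) or (q > c and count < c)` → ok = False
So ok = False

Answer: False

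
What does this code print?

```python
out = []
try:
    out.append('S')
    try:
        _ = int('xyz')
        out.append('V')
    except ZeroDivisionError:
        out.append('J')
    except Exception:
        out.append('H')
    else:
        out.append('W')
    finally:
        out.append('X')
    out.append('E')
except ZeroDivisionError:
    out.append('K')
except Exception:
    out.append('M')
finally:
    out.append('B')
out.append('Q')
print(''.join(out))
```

Execution trace: 'S' (try body) → 'H' (inner except Exception) → 'X' (inner finally) → 'E' (try body, no exception) → 'B' (finally) → 'Q' (after the try/except). Output: SHXEBQ

Answer: SHXEBQ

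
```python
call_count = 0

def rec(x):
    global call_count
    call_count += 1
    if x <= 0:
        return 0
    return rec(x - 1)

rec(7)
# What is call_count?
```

Linear recursion stepping by 1: 8 calls from x=7 down to ≤0.

Answer: 8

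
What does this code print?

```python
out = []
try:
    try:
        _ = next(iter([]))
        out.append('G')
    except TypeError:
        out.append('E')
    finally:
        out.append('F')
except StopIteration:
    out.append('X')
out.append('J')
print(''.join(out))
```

Execution trace: 'F' (finally) → 'X' (outer except StopIteration) → 'J' (after the try/except). Output: FXJ

Answer: FXJ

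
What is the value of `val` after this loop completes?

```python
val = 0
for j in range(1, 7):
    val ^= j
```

XOR of 1 to 6
`val` takes the values: 0 → 1 → 3 → 0 → 4 → 1 → 7

Answer: 7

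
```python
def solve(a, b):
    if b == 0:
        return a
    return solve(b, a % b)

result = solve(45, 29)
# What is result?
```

solve(45, 29) -> solve(29, 16) -> solve(16, 13) -> solve(13, 3) -> solve(3, 1) -> solve(1, 0) -> 1

Answer: 1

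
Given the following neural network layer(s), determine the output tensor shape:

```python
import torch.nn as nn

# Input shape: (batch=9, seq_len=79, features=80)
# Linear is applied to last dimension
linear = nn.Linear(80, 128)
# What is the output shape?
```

Input: (9, 79, 80) -> Output: (9, 79, 128)

Answer: (9, 79, 128)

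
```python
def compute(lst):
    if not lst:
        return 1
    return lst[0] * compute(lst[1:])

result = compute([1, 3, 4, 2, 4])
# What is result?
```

Product over [1, 3, 4, 2, 4] = 1 * 3 * 4 * 2 * 4 = 96

Answer: 96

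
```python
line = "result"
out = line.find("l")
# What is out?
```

Trace:
`line = "result"` → line = 'result'
`out = line.find("l")` → out = 4
So out = 4

Answer: 4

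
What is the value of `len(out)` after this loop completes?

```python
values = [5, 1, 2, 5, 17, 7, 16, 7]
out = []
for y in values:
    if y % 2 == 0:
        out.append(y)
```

Count even numbers in [5, 1, 2, 5, 17, 7, 16, 7]
`out` takes the values: [] → [2] → [2, 16]
So `len(out)` = 2

Answer: 2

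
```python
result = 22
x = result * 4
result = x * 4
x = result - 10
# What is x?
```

Trace:
`result = 22` → result = 22
`x = result * 4` → x = 88
`result = x * 4` → result = 352
`x = result - 10` → x = 342
So x = 342

Answer: 342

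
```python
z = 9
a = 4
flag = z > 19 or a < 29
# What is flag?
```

Trace:
`z = 9` → z = 9
`a = 4` → a = 4
`flag = z > 19 or a < 29` → flag = True
So flag = True

Answer: True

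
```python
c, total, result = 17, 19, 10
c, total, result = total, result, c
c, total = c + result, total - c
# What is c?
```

Trace:
`c, total, result = 17, 19, 10` → c = 17; total = 19; result = 10
`c, total, result = total, result, c` → c = 19; total = 10; result = 17
`c, total = c + result, total - c` → c = 36; total = -9
So c = 36

Answer: 36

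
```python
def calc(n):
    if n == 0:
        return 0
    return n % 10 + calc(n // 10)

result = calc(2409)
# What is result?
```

Sum of digits of 2409: 9 + 0 + 4 + 2 = 15

Answer: 15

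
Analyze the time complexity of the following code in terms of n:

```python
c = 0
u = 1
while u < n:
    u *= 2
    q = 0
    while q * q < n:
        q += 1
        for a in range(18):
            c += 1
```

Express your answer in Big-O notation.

Each loop level contributes: log n × √n × 1. Multiplying the contributions gives O(√n log n).

Answer: O(√n log n)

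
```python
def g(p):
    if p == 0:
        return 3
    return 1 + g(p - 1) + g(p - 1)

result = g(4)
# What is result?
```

g(p) = 1 + 2·g(p-1), g(0)=3. Closed form: (3+1)·2^4 - 1 = 63.

Answer: 63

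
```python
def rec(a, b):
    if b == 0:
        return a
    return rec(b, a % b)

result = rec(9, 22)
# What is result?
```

rec(9, 22) -> rec(22, 9) -> rec(9, 4) -> rec(4, 1) -> rec(1, 0) -> 1

Answer: 1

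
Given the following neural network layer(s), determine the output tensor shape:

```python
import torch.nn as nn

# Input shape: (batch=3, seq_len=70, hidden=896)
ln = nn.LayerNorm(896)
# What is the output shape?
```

Input: (3, 70, 896) -> Output: (3, 70, 896)

Answer: (3, 70, 896)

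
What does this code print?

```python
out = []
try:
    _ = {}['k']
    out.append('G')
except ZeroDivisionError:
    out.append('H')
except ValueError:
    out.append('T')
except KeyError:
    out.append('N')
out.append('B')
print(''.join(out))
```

Execution trace: 'N' (except KeyError) → 'B' (after the try/except). Output: NB

Answer: NB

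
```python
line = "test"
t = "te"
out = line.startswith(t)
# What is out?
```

Trace:
`line = "test"` → line = 'test'
`t = "te"` → t = 'te'
`out = line.startswith(t)` → out = True
So out = True

Answer: True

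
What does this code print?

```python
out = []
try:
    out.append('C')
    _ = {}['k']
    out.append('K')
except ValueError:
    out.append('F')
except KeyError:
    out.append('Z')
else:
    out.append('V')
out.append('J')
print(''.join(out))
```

Execution trace: 'C' (try body) → 'Z' (except KeyError) → 'J' (after the try/except). Output: CZJ

Answer: CZJ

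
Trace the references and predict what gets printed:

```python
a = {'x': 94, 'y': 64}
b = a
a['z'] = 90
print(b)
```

Key concept: dict aliasing.
Step by step:
`a = {'x': 94, 'y': 64}` → a = {'x': 94, 'y': 64}
`b = a` → b = {'x': 94, 'y': 64} (same object as a)
`a['z'] = 90` → a = {'x': 94, 'y': 64, 'z': 90} (same object as b); b = {'x': 94, 'y': 64, 'z': 90} (same object as a)
`print(b)` → prints {'x': 94, 'y': 64, 'z': 90}

Answer: {'x': 94, 'y': 64, 'z': 90}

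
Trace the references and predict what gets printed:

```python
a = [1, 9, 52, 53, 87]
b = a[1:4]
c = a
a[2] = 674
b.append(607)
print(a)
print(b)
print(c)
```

Key concept: slice vs alias.
Step by step:
`a = [1, 9, 52, 53, 87]` → a = [1, 9, 52, 53, 87]
`b = a[1:4]` → b = [9, 52, 53]
`c = a` → c = [1, 9, 52, 53, 87] (same object as a)
`a[2] = 674` → a = [1, 9, 674, 53, 87] (same object as c); c = [1, 9, 674, 53, 87] (same object as a)
`b.append(607)` → b = [9, 52, 53, 607]
`print(a)` → prints [1, 9, 674, 53, 87]
`print(b)` → prints [9, 52, 53, 607]
`print(c)` → prints [1, 9, 674, 53, 87]

Answer:
[1, 9, 674, 53, 87]
[9, 52, 53, 607]
[1, 9, 674, 53, 87]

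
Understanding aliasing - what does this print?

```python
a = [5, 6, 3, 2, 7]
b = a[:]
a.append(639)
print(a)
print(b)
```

Key concept: slice [:] creates copy.
Step by step:
`a = [5, 6, 3, 2, 7]` → a = [5, 6, 3, 2, 7]
`b = a[:]` → b = [5, 6, 3, 2, 7]
`a.append(639)` → a = [5, 6, 3, 2, 7, 639]
`print(a)` → prints [5, 6, 3, 2, 7, 639]
`print(b)` → prints [5, 6, 3, 2, 7]

Answer:
[5, 6, 3, 2, 7, 639]
[5, 6, 3, 2, 7]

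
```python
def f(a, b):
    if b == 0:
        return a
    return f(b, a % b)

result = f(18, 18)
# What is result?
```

f(18, 18) -> f(18, 0) -> 18

Answer: 18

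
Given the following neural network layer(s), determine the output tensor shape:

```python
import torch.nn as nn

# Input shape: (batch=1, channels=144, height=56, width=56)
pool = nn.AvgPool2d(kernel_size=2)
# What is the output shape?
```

Input: (1, 144, 56, 56) -> Output: (1, 144, 28, 28)

Answer: (1, 144, 28, 28)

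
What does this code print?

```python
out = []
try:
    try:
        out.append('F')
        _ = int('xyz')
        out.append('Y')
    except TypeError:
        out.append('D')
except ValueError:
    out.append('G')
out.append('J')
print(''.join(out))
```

Execution trace: 'F' (try body) → 'G' (outer except ValueError) → 'J' (after the try/except). Output: FGJ

Answer: FGJ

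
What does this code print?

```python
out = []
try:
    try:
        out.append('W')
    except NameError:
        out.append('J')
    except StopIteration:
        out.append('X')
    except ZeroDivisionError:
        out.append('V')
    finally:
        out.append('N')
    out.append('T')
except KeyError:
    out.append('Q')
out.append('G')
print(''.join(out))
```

Execution trace: 'W' (inner try body, no exception) → 'N' (inner finally) → 'T' (try body, no exception) → 'G' (after the try/except). Output: WNTG

Answer: WNTG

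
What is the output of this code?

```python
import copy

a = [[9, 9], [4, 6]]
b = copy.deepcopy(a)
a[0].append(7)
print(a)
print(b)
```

Key concept: deep copy is fully independent.
Step by step:
`a = [[9, 9], [4, 6]]` → a = [[9, 9], [4, 6]]
`b = copy.deepcopy(a)` → b = [[9, 9], [4, 6]]
`a[0].append(7)` → a = [[9, 9, 7], [4, 6]]
`print(a)` → prints [[9, 9, 7], [4, 6]]
`print(b)` → prints [[9, 9], [4, 6]]

Answer:
[[9, 9, 7], [4, 6]]
[[9, 9], [4, 6]]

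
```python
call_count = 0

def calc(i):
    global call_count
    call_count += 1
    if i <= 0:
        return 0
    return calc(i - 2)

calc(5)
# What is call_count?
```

Linear recursion stepping by 2: 4 calls from i=5 down to ≤0.

Answer: 4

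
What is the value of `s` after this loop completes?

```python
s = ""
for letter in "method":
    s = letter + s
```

Reverse 'method'
`s` takes the values: "" → "m" → "em" → "tem" → "htem" → "ohtem" → "dohtem"

Answer: "dohtem"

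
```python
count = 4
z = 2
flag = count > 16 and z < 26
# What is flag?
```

Trace:
`count = 4` → count = 4
`z = 2` → z = 2
`flag = count > 16 and z < 26` → flag = False
So flag = False

Answer: False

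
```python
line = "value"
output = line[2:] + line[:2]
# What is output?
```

Trace:
`line = "value"` → line = 'value'
`output = line[2:] + line[:2]` → output = 'lueva'
So output = 'lueva'

Answer: 'lueva'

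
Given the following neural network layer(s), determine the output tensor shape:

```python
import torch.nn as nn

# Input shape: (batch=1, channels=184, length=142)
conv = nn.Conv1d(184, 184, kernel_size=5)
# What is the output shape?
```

Input: (1, 184, 142) -> Output: (1, 184, 138)

Answer: (1, 184, 138)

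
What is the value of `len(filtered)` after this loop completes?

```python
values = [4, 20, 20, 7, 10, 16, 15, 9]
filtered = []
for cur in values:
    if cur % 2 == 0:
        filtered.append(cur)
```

Count even numbers in [4, 20, 20, 7, 10, 16, 15, 9]
`filtered` takes the values: [] → [4] → [4, 20] → [4, 20, 20] → [4, 20, 20, 10] → [4, 20, 20, 10, 16]
So `len(filtered)` = 5

Answer: 5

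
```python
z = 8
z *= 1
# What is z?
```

Trace:
`z = 8` → z = 8
`z *= 1` → z = 8
So z = 8

Answer: 8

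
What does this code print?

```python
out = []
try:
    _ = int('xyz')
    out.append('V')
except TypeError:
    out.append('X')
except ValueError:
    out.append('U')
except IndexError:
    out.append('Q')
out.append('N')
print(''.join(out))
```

Execution trace: 'U' (except ValueError) → 'N' (after the try/except). Output: UN

Answer: UN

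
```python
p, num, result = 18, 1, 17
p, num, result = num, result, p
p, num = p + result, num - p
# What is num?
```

Trace:
`p, num, result = 18, 1, 17` → p = 18; num = 1; result = 17
`p, num, result = num, result, p` → p = 1; num = 17; result = 18
`p, num = p + result, num - p` → p = 19; num = 16
So num = 16

Answer: 16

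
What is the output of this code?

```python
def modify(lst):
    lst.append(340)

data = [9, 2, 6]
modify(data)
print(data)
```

Key concept: function modifies passed list.
Step by step:
`data = [9, 2, 6]` → data = [9, 2, 6]
`modify(data)` → data = [9, 2, 6, 340]
`print(data)` → prints [9, 2, 6, 340]

Answer: [9, 2, 6, 340]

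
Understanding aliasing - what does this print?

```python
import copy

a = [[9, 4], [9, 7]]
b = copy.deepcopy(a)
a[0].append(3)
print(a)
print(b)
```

Key concept: deep copy is fully independent.
Step by step:
`a = [[9, 4], [9, 7]]` → a = [[9, 4], [9, 7]]
`b = copy.deepcopy(a)` → b = [[9, 4], [9, 7]]
`a[0].append(3)` → a = [[9, 4, 3], [9, 7]]
`print(a)` → prints [[9, 4, 3], [9, 7]]
`print(b)` → prints [[9, 4], [9, 7]]

Answer:
[[9, 4, 3], [9, 7]]
[[9, 4], [9, 7]]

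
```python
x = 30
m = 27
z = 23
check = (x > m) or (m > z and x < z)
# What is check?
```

Trace:
`x = 30` → x = 30
`m = 27` → m = 27
`z = 23` → z = 23
`check = (x > m) or (m > z and x < z)` → check = True
So check = True

Answer: True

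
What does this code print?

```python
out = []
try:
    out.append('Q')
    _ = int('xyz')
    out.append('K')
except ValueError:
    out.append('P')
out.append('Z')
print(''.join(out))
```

Execution trace: 'Q' (try body) → 'P' (except ValueError) → 'Z' (after the try/except). Output: QPZ

Answer: QPZ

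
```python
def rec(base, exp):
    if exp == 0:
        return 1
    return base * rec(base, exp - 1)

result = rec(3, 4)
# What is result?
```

rec(3, 4) = 3 * 3 * 3 * 3 = 81

Answer: 81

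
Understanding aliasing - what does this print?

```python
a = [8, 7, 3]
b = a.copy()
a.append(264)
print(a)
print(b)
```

Key concept: list.copy() creates independent copy.
Step by step:
`a = [8, 7, 3]` → a = [8, 7, 3]
`b = a.copy()` → b = [8, 7, 3]
`a.append(264)` → a = [8, 7, 3, 264]
`print(a)` → prints [8, 7, 3, 264]
`print(b)` → prints [8, 7, 3]

Answer:
[8, 7, 3, 264]
[8, 7, 3]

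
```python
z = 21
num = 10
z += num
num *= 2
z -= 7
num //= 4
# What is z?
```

Trace:
`z = 21` → z = 21
`num = 10` → num = 10
`z += num` → z = 31
`num *= 2` → num = 20
`z -= 7` → z = 24
`num //= 4` → num = 5
So z = 24

Answer: 24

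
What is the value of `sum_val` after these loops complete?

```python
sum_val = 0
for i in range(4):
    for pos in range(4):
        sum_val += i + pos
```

Sum of all i+pos for i,pos in 4x4
`sum_val` takes the values: 0 → 1 → 3 → 6 → 7 → 9 → 12 → 16 → 18 → 21 → 25 → 30 → 33 → 37 → 42 → 48

Answer: 48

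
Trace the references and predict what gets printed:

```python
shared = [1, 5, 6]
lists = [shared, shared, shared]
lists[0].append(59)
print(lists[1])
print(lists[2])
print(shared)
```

Key concept: list of same reference.
Step by step:
`shared = [1, 5, 6]` → shared = [1, 5, 6]
`lists = [shared, shared, shared]` → lists = [[1, 5, 6], [1, 5, 6], [1, 5, 6]]
`lists[0].append(59)` → shared = [1, 5, 6, 59]; lists = [[1, 5, 6, 59], [1, 5, 6, 59], [1, 5, 6, 59]]
`print(lists[1])` → prints [1, 5, 6, 59]
`print(lists[2])` → prints [1, 5, 6, 59]
`print(shared)` → prints [1, 5, 6, 59]

Answer:
[1, 5, 6, 59]
[1, 5, 6, 59]
[1, 5, 6, 59]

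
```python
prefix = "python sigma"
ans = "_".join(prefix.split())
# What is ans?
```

Trace:
`prefix = "python sigma"` → prefix = 'python sigma'
`ans = "_".join(prefix.split())` → ans = 'python_sigma'
So ans = 'python_sigma'

Answer: 'python_sigma'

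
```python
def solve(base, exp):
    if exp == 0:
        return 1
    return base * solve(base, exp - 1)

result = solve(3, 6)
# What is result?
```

solve(3, 6) = 3 * 3 * 3 * 3 * 3 * 3 = 729

Answer: 729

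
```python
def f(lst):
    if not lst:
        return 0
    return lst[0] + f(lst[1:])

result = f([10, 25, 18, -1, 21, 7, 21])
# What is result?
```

10 + 25 + 18 + (-1) + 21 + 7 + 21 + 0 = 101

Answer: 101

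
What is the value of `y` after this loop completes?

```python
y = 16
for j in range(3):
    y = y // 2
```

Halve 3 times: 16 // 2^3 = 2
`y` takes the values: 16 → 8 → 4 → 2

Answer: 2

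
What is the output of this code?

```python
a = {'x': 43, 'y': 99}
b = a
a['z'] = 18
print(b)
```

Key concept: dict aliasing.
Step by step:
`a = {'x': 43, 'y': 99}` → a = {'x': 43, 'y': 99}
`b = a` → b = {'x': 43, 'y': 99} (same object as a)
`a['z'] = 18` → a = {'x': 43, 'y': 99, 'z': 18} (same object as b); b = {'x': 43, 'y': 99, 'z': 18} (same object as a)
`print(b)` → prints {'x': 43, 'y': 99, 'z': 18}

Answer: {'x': 43, 'y': 99, 'z': 18}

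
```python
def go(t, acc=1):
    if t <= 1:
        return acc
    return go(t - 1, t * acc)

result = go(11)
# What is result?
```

Accumulator trace (n, acc): (11, 1) -> (10, 11) -> (9, 110) -> (8, 990) -> (7, 7920) -> (6, 55440) -> (5, 332640) -> (4, 1663200) -> (3, 6652800) -> (2, 19958400) -> (1, 39916800) -> return 39916800

Answer: 39916800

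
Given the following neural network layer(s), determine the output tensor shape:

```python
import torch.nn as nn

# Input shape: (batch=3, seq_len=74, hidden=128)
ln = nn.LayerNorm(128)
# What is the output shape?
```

Input: (3, 74, 128) -> Output: (3, 74, 128)

Answer: (3, 74, 128)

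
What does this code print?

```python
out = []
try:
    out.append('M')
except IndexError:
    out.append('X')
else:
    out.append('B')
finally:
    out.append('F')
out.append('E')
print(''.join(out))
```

Execution trace: 'M' (try body, no exception) → 'B' (else) → 'F' (finally) → 'E' (after the try/except). Output: MBFE

Answer: MBFE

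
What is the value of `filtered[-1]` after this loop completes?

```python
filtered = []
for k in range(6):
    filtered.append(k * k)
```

Last element of squares 0 to 5
`filtered` takes the values: [] → [0] → [0, 1] → [0, 1, 4] → [0, 1, 4, 9] → [0, 1, 4, 9, 16] → [0, 1, 4, 9, 16, 25]
So `filtered[-1]` = 25

Answer: 25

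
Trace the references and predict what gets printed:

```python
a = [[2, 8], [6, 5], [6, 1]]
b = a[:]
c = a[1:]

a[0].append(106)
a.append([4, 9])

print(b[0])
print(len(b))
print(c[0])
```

Key concept: slice with nested mutation.
Step by step:
`a = [[2, 8], [6, 5], [6, 1]]` → a = [[2, 8], [6, 5], [6, 1]]
`b = a[:]` → b = [[2, 8], [6, 5], [6, 1]]
`c = a[1:]` → c = [[6, 5], [6, 1]]
`a[0].append(106)` → a = [[2, 8, 106], [6, 5], [6, 1]]; b = [[2, 8, 106], [6, 5], [6, 1]]
`a.append([4, 9])` → a = [[2, 8, 106], [6, 5], [6, 1], [4, 9]]
`print(b[0])` → prints [2, 8, 106]
`print(len(b))` → prints 3
`print(c[0])` → prints [6, 5]

Answer:
[2, 8, 106]
3
[6, 5]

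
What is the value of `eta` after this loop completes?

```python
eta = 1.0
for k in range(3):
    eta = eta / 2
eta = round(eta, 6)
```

Halving LR 3 times: 1 / 2^3
`eta` takes the values: 1.0 → 0.5 → 0.25 → 0.125

Answer: 0.125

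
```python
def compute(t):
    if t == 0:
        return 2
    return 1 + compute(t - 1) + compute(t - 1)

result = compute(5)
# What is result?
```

compute(t) = 1 + 2·compute(t-1), compute(0)=2. Closed form: (2+1)·2^5 - 1 = 95.

Answer: 95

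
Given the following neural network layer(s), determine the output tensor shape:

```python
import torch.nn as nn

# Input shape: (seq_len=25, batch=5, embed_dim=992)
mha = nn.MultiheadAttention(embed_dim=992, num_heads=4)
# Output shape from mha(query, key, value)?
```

Input: (25, 5, 992) -> Output: (25, 5, 992)

Answer: (25, 5, 992)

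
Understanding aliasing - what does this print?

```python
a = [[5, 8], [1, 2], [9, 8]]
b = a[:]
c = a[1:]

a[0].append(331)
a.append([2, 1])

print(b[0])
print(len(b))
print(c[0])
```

Key concept: slice with nested mutation.
Step by step:
`a = [[5, 8], [1, 2], [9, 8]]` → a = [[5, 8], [1, 2], [9, 8]]
`b = a[:]` → b = [[5, 8], [1, 2], [9, 8]]
`c = a[1:]` → c = [[1, 2], [9, 8]]
`a[0].append(331)` → a = [[5, 8, 331], [1, 2], [9, 8]]; b = [[5, 8, 331], [1, 2], [9, 8]]
`a.append([2, 1])` → a = [[5, 8, 331], [1, 2], [9, 8], [2, 1]]
`print(b[0])` → prints [5, 8, 331]
`print(len(b))` → prints 3
`print(c[0])` → prints [1, 2]

Answer:
[5, 8, 331]
3
[1, 2]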